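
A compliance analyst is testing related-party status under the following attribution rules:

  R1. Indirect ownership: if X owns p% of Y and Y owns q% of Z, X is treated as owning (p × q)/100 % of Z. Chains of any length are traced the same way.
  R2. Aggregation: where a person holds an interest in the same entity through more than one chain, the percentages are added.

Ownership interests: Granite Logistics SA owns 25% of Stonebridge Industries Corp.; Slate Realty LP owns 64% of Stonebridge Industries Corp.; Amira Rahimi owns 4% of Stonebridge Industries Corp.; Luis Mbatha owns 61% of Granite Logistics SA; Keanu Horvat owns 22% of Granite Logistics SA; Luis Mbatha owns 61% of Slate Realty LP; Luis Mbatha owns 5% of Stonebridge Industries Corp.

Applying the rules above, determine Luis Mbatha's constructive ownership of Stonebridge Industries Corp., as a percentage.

59.29%

Chain via Slate Realty LP (R1): 61% × 64% = 39.04% of Stonebridge Industries Corp.
Chain via Granite Logistics SA (R1): 61% × 25% = 15.25% of Stonebridge Industries Corp.
Direct interest in Stonebridge Industries Corp: 5%.
Aggregating (R2): 39.04% + 15.25% + 5% = 59.29%.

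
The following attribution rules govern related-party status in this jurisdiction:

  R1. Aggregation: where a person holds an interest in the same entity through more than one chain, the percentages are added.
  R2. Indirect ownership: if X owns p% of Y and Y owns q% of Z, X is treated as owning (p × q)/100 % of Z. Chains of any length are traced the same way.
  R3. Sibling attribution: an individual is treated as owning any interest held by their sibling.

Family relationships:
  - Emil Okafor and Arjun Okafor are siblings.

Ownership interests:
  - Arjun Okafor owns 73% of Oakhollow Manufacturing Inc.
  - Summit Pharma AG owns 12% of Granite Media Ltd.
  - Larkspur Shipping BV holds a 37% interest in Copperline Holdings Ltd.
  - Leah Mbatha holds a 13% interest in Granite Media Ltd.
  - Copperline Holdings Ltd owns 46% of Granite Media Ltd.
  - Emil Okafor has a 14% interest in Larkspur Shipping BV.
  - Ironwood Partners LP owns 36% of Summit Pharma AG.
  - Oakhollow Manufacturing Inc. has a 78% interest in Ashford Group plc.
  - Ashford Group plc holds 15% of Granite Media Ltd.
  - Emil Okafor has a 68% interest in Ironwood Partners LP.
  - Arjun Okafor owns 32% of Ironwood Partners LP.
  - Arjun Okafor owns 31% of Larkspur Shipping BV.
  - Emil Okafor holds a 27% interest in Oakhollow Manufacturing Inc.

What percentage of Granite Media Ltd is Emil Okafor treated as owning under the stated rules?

23.679%

By sibling attribution (R3), Emil Okafor is treated as also owning Arjun Okafor's interest in Ironwood Partners LP, giving 68% + 32% = 100%.
By sibling attribution (R3), Emil Okafor is treated as also owning Arjun Okafor's interest in Larkspur Shipping BV, giving 14% + 31% = 45%.
By sibling attribution (R3), Emil Okafor is treated as also owning Arjun Okafor's interest in Oakhollow Manufacturing Inc, giving 27% + 73% = 100%.
Chain via Ironwood Partners LP → Summit Pharma AG (R2): 100% × 36% × 12% = 4.32% of Granite Media Ltd.
Chain via Larkspur Shipping BV → Copperline Holdings Ltd (R2): 45% × 37% × 46% = 7.659% of Granite Media Ltd.
Chain via Oakhollow Manufacturing Inc. → Ashford Group plc (R2): 100% × 78% × 15% = 11.7% of Granite Media Ltd.
Aggregating (R1): 4.32% + 7.659% + 11.7% = 23.679%.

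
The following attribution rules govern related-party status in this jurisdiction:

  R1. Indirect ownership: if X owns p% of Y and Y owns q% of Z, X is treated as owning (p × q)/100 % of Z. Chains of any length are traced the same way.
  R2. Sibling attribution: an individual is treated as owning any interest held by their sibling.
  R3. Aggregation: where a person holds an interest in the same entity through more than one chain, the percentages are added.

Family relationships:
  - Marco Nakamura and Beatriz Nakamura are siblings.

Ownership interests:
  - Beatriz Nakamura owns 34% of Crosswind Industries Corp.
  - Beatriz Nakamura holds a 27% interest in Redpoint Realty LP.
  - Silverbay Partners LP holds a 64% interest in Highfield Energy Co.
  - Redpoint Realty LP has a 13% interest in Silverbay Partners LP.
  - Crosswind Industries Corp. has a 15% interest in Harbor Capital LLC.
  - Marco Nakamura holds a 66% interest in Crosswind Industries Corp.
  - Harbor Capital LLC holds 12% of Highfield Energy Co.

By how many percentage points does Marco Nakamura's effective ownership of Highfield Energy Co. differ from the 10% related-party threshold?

5.9536

By sibling attribution (R2), Marco Nakamura is treated as also owning Beatriz Nakamura's interest in Crosswind Industries Corp, giving 66% + 34% = 100%.
By sibling attribution (R2), Marco Nakamura is treated as owning Beatriz Nakamura's 27% interest in Redpoint Realty LP.
Chain via Crosswind Industries Corp. → Harbor Capital LLC (R1): 100% × 15% × 12% = 1.8% of Highfield Energy Co.
Chain via Redpoint Realty LP → Silverbay Partners LP (R1): 27% × 13% × 64% = 2.2464% of Highfield Energy Co.
Aggregating (R3): 1.8% + 2.2464% = 4.0464%.
4.0464% falls short of the 10% threshold by 5.9536 percentage points.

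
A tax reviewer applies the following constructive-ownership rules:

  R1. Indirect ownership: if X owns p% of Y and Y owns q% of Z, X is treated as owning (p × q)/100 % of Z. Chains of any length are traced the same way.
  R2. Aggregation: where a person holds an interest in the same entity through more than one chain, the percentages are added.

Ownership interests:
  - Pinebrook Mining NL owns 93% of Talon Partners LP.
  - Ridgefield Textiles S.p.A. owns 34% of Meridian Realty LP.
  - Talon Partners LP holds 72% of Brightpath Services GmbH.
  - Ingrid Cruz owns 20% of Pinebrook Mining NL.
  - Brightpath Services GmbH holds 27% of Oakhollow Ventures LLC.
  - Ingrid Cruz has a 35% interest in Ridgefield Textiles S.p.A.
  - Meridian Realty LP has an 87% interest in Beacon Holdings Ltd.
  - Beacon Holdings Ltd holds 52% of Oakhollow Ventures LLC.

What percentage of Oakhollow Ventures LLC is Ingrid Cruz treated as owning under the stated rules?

8.9994%

Chain via Pinebrook Mining NL → Talon Partners LP → Brightpath Services GmbH (R1): 20% × 93% × 72% × 27% = 3.61584% of Oakhollow Ventures LLC.
Chain via Ridgefield Textiles S.p.A. → Meridian Realty LP → Beacon Holdings Ltd (R1): 35% × 34% × 87% × 52% = 5.38356% of Oakhollow Ventures LLC.
Aggregating (R2): 3.61584% + 5.38356% = 8.9994%.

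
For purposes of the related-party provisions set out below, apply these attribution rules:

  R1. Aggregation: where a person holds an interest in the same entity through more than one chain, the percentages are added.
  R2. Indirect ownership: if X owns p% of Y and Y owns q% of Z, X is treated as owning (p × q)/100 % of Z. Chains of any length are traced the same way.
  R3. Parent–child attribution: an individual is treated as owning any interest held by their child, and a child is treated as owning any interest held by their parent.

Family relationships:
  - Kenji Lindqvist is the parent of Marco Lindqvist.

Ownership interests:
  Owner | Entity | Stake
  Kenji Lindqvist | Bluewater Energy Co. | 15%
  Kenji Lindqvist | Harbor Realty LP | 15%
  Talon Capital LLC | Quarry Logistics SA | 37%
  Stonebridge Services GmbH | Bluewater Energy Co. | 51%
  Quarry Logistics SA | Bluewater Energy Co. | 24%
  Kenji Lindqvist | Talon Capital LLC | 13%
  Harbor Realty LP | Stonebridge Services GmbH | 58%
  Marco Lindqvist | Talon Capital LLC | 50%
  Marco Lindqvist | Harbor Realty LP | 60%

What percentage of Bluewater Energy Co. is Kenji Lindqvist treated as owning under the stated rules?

By parent–child attribution (R3), Kenji Lindqvist is treated as also owning Marco Lindqvist's interest in Talon Capital LLC, giving 13% + 50% = 63%.
By parent–child attribution (R3), Kenji Lindqvist is treated as also owning Marco Lindqvist's interest in Harbor Realty LP, giving 15% + 60% = 75%.
Chain via Talon Capital LLC → Quarry Logistics SA (R2): 63% × 37% × 24% = 5.5944% of Bluewater Energy Co.
Chain via Harbor Realty LP → Stonebridge Services GmbH (R2): 75% × 58% × 51% = 22.185% of Bluewater Energy Co.
Direct interest in Bluewater Energy Co: 15%.
Aggregating (R1): 5.5944% + 22.185% + 15% = 42.7794%.

42.7794%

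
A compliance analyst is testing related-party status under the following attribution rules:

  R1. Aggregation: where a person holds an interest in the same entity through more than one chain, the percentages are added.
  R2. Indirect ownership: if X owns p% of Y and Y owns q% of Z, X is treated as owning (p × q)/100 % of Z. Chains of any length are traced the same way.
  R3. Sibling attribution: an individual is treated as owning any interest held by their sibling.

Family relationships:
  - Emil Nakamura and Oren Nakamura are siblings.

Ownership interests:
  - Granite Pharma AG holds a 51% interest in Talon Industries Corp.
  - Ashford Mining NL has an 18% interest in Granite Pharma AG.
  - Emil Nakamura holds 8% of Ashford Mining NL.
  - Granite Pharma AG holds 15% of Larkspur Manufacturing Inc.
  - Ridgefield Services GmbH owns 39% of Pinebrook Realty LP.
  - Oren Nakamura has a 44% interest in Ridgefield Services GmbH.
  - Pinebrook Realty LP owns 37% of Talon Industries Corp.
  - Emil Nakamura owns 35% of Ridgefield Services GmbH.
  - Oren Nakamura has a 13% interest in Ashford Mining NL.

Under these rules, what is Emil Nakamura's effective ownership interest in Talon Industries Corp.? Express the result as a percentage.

13.3275%

By sibling attribution (R3), Emil Nakamura is treated as also owning Oren Nakamura's interest in Ridgefield Services GmbH, giving 35% + 44% = 79%.
By sibling attribution (R3), Emil Nakamura is treated as also owning Oren Nakamura's interest in Ashford Mining NL, giving 8% + 13% = 21%.
Chain via Ridgefield Services GmbH → Pinebrook Realty LP (R2): 79% × 39% × 37% = 11.3997% of Talon Industries Corp.
Chain via Ashford Mining NL → Granite Pharma AG (R2): 21% × 18% × 51% = 1.9278% of Talon Industries Corp.
Aggregating (R1): 11.3997% + 1.9278% = 13.3275%.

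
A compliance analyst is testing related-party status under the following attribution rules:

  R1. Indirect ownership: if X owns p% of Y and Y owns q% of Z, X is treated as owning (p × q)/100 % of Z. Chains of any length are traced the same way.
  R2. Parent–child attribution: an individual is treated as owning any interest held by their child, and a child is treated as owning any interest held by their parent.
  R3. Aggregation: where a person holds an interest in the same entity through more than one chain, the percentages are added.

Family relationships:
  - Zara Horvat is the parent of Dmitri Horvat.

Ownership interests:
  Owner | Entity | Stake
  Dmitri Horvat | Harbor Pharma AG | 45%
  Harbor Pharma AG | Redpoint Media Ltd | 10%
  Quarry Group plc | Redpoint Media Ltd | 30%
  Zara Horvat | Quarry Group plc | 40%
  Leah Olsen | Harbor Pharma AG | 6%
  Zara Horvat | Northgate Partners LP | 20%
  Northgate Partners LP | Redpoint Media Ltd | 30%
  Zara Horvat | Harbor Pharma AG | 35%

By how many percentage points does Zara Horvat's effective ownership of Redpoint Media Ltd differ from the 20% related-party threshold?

6

By parent–child attribution (R2), Zara Horvat is treated as also owning Dmitri Horvat's interest in Harbor Pharma AG, giving 35% + 45% = 80%.
Chain via Harbor Pharma AG (R1): 80% × 10% = 8% of Redpoint Media Ltd.
Chain via Quarry Group plc (R1): 40% × 30% = 12% of Redpoint Media Ltd.
Chain via Northgate Partners LP (R1): 20% × 30% = 6% of Redpoint Media Ltd.
Aggregating (R3): 8% + 12% + 6% = 26%.
26% exceeds the 20% threshold by 6 percentage points.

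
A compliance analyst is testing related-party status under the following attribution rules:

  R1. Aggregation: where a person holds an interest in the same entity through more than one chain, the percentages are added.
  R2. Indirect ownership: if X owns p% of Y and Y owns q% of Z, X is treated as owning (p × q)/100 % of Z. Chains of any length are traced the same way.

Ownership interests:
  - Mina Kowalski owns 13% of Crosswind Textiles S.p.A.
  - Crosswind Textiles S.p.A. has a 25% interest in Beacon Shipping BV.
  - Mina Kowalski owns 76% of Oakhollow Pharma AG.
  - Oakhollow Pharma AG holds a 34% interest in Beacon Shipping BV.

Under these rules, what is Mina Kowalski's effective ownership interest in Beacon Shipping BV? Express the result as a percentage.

Chain via Oakhollow Pharma AG (R2): 76% × 34% = 25.84% of Beacon Shipping BV.
Chain via Crosswind Textiles S.p.A. (R2): 13% × 25% = 3.25% of Beacon Shipping BV.
Aggregating (R1): 25.84% + 3.25% = 29.09%.

29.09%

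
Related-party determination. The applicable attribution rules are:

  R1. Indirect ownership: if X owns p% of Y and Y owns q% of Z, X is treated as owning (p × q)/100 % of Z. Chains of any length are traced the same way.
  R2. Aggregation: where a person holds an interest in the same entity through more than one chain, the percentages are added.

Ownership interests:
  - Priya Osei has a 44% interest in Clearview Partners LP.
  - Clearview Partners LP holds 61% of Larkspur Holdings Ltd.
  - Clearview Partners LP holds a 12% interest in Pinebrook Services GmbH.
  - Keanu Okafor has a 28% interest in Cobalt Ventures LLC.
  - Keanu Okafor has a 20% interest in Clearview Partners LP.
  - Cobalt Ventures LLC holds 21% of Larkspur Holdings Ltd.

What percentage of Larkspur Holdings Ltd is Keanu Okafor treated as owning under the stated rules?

Chain via Clearview Partners LP (R1): 20% × 61% = 12.2% of Larkspur Holdings Ltd.
Chain via Cobalt Ventures LLC (R1): 28% × 21% = 5.88% of Larkspur Holdings Ltd.
Aggregating (R2): 12.2% + 5.88% = 18.08%.

18.08%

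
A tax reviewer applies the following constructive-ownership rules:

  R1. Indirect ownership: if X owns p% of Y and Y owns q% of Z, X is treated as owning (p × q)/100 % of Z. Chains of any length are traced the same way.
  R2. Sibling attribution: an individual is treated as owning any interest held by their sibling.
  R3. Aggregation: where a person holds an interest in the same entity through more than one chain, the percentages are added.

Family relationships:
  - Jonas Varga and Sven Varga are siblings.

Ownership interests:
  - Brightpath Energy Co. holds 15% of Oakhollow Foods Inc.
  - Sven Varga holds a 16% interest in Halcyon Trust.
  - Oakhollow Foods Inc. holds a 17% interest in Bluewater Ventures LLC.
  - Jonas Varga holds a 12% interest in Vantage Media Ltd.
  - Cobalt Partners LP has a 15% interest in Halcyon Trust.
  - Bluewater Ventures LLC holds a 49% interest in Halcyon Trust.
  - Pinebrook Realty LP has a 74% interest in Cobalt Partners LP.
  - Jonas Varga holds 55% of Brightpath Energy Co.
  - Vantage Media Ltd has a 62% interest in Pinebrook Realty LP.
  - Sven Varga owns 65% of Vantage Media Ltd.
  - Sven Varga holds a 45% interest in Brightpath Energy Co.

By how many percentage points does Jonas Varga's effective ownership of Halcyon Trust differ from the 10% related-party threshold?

12.54864

By sibling attribution (R2), Jonas Varga is treated as also owning Sven Varga's interest in Brightpath Energy Co, giving 55% + 45% = 100%.
By sibling attribution (R2), Jonas Varga is treated as also owning Sven Varga's interest in Vantage Media Ltd, giving 12% + 65% = 77%.
By sibling attribution (R2), Jonas Varga is treated as owning Sven Varga's 16% interest in Halcyon Trust.
Chain via Brightpath Energy Co. → Oakhollow Foods Inc. → Bluewater Ventures LLC (R1): 100% × 15% × 17% × 49% = 1.2495% of Halcyon Trust.
Chain via Vantage Media Ltd → Pinebrook Realty LP → Cobalt Partners LP (R1): 77% × 62% × 74% × 15% = 5.29914% of Halcyon Trust.
Direct interest in Halcyon Trust: 16%.
Aggregating (R3): 1.2495% + 5.29914% + 16% = 22.54864%.
22.54864% exceeds the 10% threshold by 12.54864 percentage points.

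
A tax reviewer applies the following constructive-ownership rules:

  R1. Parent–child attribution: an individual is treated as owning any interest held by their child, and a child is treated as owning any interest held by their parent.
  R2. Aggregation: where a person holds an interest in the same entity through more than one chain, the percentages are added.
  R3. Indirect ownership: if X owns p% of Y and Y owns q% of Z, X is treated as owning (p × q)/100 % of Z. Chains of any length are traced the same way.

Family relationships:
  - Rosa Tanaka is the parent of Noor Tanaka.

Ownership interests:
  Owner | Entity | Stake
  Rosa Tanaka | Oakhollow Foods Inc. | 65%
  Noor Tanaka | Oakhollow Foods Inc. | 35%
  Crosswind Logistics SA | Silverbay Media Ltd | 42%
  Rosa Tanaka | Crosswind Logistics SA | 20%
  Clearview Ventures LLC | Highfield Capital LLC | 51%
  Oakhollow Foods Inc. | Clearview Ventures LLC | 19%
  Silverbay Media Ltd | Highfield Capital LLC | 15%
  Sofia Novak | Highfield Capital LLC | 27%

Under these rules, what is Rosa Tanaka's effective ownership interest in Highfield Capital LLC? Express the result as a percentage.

By parent–child attribution (R1), Rosa Tanaka is treated as also owning Noor Tanaka's interest in Oakhollow Foods Inc, giving 65% + 35% = 100%.
Chain via Oakhollow Foods Inc. → Clearview Ventures LLC (R3): 100% × 19% × 51% = 9.69% of Highfield Capital LLC.
Chain via Crosswind Logistics SA → Silverbay Media Ltd (R3): 20% × 42% × 15% = 1.26% of Highfield Capital LLC.
Aggregating (R2): 9.69% + 1.26% = 10.95%.

10.95%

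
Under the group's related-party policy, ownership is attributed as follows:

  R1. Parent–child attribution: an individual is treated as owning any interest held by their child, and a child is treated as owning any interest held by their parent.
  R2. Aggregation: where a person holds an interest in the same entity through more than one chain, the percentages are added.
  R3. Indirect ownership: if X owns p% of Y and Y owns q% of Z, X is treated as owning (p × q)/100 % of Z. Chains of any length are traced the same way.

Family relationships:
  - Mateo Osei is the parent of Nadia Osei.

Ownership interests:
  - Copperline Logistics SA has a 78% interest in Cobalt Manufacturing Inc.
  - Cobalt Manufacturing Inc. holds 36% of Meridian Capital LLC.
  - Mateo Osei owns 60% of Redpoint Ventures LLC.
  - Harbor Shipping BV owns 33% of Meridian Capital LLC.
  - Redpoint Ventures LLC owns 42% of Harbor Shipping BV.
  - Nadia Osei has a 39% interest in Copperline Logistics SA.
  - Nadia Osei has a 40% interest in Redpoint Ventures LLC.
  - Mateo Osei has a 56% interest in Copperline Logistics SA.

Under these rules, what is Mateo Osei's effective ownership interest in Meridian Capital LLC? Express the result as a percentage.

40.536%

By parent–child attribution (R1), Mateo Osei is treated as also owning Nadia Osei's interest in Redpoint Ventures LLC, giving 60% + 40% = 100%.
By parent–child attribution (R1), Mateo Osei is treated as also owning Nadia Osei's interest in Copperline Logistics SA, giving 56% + 39% = 95%.
Chain via Redpoint Ventures LLC → Harbor Shipping BV (R3): 100% × 42% × 33% = 13.86% of Meridian Capital LLC.
Chain via Copperline Logistics SA → Cobalt Manufacturing Inc. (R3): 95% × 78% × 36% = 26.676% of Meridian Capital LLC.
Aggregating (R2): 13.86% + 26.676% = 40.536%.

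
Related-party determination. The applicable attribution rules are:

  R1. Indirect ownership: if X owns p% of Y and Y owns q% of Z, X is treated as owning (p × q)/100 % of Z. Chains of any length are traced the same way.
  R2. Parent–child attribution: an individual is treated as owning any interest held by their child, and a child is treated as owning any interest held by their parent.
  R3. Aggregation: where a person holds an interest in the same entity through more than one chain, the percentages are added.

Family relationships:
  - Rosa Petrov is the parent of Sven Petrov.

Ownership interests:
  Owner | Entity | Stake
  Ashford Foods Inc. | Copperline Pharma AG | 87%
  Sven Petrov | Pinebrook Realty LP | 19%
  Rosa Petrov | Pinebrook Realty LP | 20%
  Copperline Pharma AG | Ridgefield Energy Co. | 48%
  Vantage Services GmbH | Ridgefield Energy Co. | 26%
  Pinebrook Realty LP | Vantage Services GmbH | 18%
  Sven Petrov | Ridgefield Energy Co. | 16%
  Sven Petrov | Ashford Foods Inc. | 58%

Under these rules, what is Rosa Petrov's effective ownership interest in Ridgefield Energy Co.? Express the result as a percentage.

By parent–child attribution (R2), Rosa Petrov is treated as also owning Sven Petrov's interest in Pinebrook Realty LP, giving 20% + 19% = 39%.
By parent–child attribution (R2), Rosa Petrov is treated as owning Sven Petrov's 58% interest in Ashford Foods Inc.
By parent–child attribution (R2), Rosa Petrov is treated as owning Sven Petrov's 16% interest in Ridgefield Energy Co.
Chain via Pinebrook Realty LP → Vantage Services GmbH (R1): 39% × 18% × 26% = 1.8252% of Ridgefield Energy Co.
Chain via Ashford Foods Inc. → Copperline Pharma AG (R1): 58% × 87% × 48% = 24.2208% of Ridgefield Energy Co.
Direct interest in Ridgefield Energy Co: 16%.
Aggregating (R3): 1.8252% + 24.2208% + 16% = 42.046%.

42.046%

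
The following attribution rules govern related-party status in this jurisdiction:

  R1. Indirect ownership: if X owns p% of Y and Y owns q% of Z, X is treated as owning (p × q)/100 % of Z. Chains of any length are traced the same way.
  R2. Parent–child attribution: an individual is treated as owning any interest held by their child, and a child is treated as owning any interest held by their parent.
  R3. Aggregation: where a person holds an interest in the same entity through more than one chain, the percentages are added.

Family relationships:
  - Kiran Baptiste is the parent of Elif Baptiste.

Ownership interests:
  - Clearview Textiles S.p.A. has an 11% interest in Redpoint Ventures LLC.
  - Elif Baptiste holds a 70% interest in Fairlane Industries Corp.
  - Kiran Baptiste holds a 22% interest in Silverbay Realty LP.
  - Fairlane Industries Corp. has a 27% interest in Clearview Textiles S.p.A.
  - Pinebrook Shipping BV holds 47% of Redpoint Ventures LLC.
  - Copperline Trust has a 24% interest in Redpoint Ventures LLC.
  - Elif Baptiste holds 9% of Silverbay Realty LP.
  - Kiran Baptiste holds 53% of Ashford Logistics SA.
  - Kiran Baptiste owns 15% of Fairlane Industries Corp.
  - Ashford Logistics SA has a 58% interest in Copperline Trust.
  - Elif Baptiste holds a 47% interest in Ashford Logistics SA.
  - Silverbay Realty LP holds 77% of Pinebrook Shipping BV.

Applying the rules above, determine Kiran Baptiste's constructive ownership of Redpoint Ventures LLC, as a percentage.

27.6634%

By parent–child attribution (R2), Kiran Baptiste is treated as also owning Elif Baptiste's interest in Ashford Logistics SA, giving 53% + 47% = 100%.
By parent–child attribution (R2), Kiran Baptiste is treated as also owning Elif Baptiste's interest in Fairlane Industries Corp, giving 15% + 70% = 85%.
By parent–child attribution (R2), Kiran Baptiste is treated as also owning Elif Baptiste's interest in Silverbay Realty LP, giving 22% + 9% = 31%.
Chain via Ashford Logistics SA → Copperline Trust (R1): 100% × 58% × 24% = 13.92% of Redpoint Ventures LLC.
Chain via Fairlane Industries Corp. → Clearview Textiles S.p.A. (R1): 85% × 27% × 11% = 2.5245% of Redpoint Ventures LLC.
Chain via Silverbay Realty LP → Pinebrook Shipping BV (R1): 31% × 77% × 47% = 11.2189% of Redpoint Ventures LLC.
Aggregating (R3): 13.92% + 2.5245% + 11.2189% = 27.6634%.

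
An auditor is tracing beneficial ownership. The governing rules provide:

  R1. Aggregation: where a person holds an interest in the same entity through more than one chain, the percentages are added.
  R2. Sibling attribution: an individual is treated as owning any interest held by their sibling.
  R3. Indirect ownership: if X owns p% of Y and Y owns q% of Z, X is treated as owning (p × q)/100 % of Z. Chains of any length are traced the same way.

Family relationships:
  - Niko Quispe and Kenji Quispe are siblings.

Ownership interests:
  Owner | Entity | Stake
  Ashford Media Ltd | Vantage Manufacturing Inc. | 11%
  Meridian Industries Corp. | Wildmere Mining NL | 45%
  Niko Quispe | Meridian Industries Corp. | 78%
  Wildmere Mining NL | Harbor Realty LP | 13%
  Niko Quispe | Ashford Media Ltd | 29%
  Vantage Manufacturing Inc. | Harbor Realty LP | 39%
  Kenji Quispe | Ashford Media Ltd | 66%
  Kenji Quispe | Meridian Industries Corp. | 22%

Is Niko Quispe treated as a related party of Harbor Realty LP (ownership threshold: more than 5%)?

Yes

By sibling attribution (R2), Niko Quispe is treated as also owning Kenji Quispe's interest in Meridian Industries Corp, giving 78% + 22% = 100%.
By sibling attribution (R2), Niko Quispe is treated as also owning Kenji Quispe's interest in Ashford Media Ltd, giving 29% + 66% = 95%.
Chain via Meridian Industries Corp. → Wildmere Mining NL (R3): 100% × 45% × 13% = 5.85% of Harbor Realty LP.
Chain via Ashford Media Ltd → Vantage Manufacturing Inc. (R3): 95% × 11% × 39% = 4.0755% of Harbor Realty LP.
Aggregating (R1): 5.85% + 4.0755% = 9.9255%.
9.9255% exceeds the 5% threshold, so Niko is a related party to Harbor Realty LP.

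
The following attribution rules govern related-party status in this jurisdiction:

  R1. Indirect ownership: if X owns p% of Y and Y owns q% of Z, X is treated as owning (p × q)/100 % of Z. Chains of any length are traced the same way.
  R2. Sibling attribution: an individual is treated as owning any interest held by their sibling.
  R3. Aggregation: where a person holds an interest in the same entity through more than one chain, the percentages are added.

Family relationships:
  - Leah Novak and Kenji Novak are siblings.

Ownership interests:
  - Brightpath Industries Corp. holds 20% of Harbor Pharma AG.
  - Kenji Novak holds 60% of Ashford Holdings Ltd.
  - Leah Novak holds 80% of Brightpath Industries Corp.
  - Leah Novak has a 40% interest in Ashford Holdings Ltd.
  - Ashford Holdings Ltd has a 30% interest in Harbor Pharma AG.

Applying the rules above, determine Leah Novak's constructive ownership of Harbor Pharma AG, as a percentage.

By sibling attribution (R2), Leah Novak is treated as also owning Kenji Novak's interest in Ashford Holdings Ltd, giving 40% + 60% = 100%.
Chain via Ashford Holdings Ltd (R1): 100% × 30% = 30% of Harbor Pharma AG.
Chain via Brightpath Industries Corp. (R1): 80% × 20% = 16% of Harbor Pharma AG.
Aggregating (R3): 30% + 16% = 46%.

46%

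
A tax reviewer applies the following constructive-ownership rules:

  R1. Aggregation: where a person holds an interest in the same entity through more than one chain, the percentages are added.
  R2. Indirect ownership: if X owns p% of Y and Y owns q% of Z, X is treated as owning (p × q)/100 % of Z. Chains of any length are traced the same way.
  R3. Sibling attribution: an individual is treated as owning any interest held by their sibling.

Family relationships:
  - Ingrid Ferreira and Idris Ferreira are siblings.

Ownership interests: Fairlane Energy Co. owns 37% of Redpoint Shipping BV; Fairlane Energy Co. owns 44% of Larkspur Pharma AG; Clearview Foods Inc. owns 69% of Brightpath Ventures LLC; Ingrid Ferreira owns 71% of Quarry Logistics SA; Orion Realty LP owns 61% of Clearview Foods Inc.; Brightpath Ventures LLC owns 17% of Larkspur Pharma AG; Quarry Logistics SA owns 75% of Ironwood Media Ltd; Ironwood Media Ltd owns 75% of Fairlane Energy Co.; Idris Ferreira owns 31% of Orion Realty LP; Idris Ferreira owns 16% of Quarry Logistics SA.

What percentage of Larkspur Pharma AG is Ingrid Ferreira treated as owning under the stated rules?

23.750643%

By sibling attribution (R3), Ingrid Ferreira is treated as also owning Idris Ferreira's interest in Quarry Logistics SA, giving 71% + 16% = 87%.
By sibling attribution (R3), Ingrid Ferreira is treated as owning Idris Ferreira's 31% interest in Orion Realty LP.
Chain via Quarry Logistics SA → Ironwood Media Ltd → Fairlane Energy Co. (R2): 87% × 75% × 75% × 44% = 21.5325% of Larkspur Pharma AG.
Chain via Orion Realty LP → Clearview Foods Inc. → Brightpath Ventures LLC (R2): 31% × 61% × 69% × 17% = 2.218143% of Larkspur Pharma AG.
Aggregating (R1): 21.5325% + 2.218143% = 23.750643%.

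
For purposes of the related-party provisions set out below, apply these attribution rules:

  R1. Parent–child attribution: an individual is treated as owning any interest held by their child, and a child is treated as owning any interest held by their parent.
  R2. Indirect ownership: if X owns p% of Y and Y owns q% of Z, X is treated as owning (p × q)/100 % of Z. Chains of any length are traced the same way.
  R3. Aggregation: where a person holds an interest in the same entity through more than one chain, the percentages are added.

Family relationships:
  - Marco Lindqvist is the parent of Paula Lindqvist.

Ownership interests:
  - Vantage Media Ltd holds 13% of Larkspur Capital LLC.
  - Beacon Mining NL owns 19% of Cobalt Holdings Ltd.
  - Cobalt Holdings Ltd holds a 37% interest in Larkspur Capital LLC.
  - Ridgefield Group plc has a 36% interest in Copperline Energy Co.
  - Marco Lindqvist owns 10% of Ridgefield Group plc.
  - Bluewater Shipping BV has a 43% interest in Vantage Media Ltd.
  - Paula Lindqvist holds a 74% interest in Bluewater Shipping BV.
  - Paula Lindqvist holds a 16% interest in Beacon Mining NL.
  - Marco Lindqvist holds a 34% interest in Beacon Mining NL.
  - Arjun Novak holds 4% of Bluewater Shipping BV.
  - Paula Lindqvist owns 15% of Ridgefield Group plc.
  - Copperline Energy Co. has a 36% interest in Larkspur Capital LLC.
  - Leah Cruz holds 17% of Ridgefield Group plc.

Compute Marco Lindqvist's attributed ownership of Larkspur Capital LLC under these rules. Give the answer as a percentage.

By parent–child attribution (R1), Marco Lindqvist is treated as also owning Paula Lindqvist's interest in Beacon Mining NL, giving 34% + 16% = 50%.
By parent–child attribution (R1), Marco Lindqvist is treated as also owning Paula Lindqvist's interest in Ridgefield Group plc, giving 10% + 15% = 25%.
By parent–child attribution (R1), Marco Lindqvist is treated as owning Paula Lindqvist's 74% interest in Bluewater Shipping BV.
Chain via Beacon Mining NL → Cobalt Holdings Ltd (R2): 50% × 19% × 37% = 3.515% of Larkspur Capital LLC.
Chain via Ridgefield Group plc → Copperline Energy Co. (R2): 25% × 36% × 36% = 3.24% of Larkspur Capital LLC.
Chain via Bluewater Shipping BV → Vantage Media Ltd (R2): 74% × 43% × 13% = 4.1366% of Larkspur Capital LLC.
Aggregating (R3): 3.515% + 3.24% + 4.1366% = 10.8916%.

10.8916%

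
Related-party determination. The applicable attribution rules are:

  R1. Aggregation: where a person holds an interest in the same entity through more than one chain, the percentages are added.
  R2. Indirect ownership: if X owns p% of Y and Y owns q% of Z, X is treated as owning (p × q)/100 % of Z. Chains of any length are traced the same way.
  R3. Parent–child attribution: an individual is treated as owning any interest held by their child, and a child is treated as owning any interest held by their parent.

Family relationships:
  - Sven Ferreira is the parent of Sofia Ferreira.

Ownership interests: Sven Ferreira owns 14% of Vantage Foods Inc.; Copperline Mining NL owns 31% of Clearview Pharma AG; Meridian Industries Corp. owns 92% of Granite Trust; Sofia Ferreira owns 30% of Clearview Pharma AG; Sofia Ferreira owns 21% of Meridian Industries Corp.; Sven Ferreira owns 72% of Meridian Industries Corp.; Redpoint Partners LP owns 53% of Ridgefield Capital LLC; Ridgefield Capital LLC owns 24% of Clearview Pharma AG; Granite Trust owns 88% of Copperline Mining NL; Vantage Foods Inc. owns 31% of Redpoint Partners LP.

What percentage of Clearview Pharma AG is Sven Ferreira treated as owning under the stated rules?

By parent–child attribution (R3), Sven Ferreira is treated as also owning Sofia Ferreira's interest in Meridian Industries Corp, giving 72% + 21% = 93%.
By parent–child attribution (R3), Sven Ferreira is treated as owning Sofia Ferreira's 30% interest in Clearview Pharma AG.
Chain via Vantage Foods Inc. → Redpoint Partners LP → Ridgefield Capital LLC (R2): 14% × 31% × 53% × 24% = 0.552048% of Clearview Pharma AG.
Chain via Meridian Industries Corp. → Granite Trust → Copperline Mining NL (R2): 93% × 92% × 88% × 31% = 23.340768% of Clearview Pharma AG.
Direct interest in Clearview Pharma AG: 30%.
Aggregating (R1): 0.552048% + 23.340768% + 30% = 53.892816%.

53.892816%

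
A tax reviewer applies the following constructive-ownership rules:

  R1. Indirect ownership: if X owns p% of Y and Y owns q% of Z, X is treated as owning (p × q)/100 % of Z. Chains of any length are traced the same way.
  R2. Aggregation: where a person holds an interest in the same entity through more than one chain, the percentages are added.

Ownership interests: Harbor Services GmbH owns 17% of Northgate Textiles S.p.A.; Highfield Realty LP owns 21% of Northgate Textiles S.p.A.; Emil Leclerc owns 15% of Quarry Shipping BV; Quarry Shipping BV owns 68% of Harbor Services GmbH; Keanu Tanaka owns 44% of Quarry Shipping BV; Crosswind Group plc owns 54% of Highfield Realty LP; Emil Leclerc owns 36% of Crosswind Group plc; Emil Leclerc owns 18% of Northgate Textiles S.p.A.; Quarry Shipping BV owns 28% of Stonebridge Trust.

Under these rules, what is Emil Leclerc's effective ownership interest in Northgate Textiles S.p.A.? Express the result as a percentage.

Chain via Crosswind Group plc → Highfield Realty LP (R1): 36% × 54% × 21% = 4.0824% of Northgate Textiles S.p.A.
Chain via Quarry Shipping BV → Harbor Services GmbH (R1): 15% × 68% × 17% = 1.734% of Northgate Textiles S.p.A.
Direct interest in Northgate Textiles S.p.A: 18%.
Aggregating (R2): 4.0824% + 1.734% + 18% = 23.8164%.

23.8164%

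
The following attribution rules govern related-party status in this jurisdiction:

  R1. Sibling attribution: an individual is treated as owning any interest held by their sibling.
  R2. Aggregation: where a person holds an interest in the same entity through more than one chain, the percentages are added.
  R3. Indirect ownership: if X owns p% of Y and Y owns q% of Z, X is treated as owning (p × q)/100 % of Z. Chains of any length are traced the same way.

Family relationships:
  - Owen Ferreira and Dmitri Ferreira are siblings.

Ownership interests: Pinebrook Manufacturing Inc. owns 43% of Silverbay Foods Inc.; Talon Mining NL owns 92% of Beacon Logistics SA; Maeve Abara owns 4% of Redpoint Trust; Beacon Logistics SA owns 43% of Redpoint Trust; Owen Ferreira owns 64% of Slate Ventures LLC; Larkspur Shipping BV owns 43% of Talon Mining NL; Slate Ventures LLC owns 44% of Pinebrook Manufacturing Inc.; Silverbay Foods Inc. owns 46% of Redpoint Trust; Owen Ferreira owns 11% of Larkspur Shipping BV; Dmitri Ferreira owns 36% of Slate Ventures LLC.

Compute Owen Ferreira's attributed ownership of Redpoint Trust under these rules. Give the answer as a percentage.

10.574388%

By sibling attribution (R1), Owen Ferreira is treated as also owning Dmitri Ferreira's interest in Slate Ventures LLC, giving 64% + 36% = 100%.
Chain via Larkspur Shipping BV → Talon Mining NL → Beacon Logistics SA (R3): 11% × 43% × 92% × 43% = 1.871188% of Redpoint Trust.
Chain via Slate Ventures LLC → Pinebrook Manufacturing Inc. → Silverbay Foods Inc. (R3): 100% × 44% × 43% × 46% = 8.7032% of Redpoint Trust.
Aggregating (R2): 1.871188% + 8.7032% = 10.574388%.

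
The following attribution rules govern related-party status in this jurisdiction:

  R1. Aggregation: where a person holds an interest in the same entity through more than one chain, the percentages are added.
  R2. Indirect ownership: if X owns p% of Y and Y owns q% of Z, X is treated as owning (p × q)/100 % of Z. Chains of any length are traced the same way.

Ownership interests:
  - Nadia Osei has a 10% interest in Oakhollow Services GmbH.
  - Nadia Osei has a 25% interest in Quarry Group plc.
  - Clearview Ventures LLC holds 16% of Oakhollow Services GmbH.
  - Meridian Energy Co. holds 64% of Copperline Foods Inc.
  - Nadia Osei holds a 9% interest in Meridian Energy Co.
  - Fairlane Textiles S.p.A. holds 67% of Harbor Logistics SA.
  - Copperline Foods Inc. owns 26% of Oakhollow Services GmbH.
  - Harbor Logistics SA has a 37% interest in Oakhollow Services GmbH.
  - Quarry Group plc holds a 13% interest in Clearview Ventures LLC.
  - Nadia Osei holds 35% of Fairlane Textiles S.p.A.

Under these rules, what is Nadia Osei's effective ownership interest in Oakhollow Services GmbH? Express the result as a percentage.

Chain via Meridian Energy Co. → Copperline Foods Inc. (R2): 9% × 64% × 26% = 1.4976% of Oakhollow Services GmbH.
Chain via Fairlane Textiles S.p.A. → Harbor Logistics SA (R2): 35% × 67% × 37% = 8.6765% of Oakhollow Services GmbH.
Chain via Quarry Group plc → Clearview Ventures LLC (R2): 25% × 13% × 16% = 0.52% of Oakhollow Services GmbH.
Direct interest in Oakhollow Services GmbH: 10%.
Aggregating (R1): 1.4976% + 8.6765% + 0.52% + 10% = 20.6941%.

20.6941%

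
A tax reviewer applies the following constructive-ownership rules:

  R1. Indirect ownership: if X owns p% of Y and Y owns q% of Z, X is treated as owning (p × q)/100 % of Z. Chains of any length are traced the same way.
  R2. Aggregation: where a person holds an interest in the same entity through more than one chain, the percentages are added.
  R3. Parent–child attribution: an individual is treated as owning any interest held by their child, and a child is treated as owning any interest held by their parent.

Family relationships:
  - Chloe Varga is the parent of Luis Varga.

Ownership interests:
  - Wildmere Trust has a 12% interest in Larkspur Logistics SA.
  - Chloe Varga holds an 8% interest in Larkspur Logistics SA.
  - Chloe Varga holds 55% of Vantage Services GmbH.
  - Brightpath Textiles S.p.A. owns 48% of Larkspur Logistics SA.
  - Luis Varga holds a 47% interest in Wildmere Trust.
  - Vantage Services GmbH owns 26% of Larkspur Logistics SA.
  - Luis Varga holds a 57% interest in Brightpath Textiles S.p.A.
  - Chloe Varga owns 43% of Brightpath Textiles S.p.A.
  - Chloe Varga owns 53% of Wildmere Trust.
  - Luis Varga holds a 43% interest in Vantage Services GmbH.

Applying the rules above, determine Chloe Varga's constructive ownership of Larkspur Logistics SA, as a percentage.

By parent–child attribution (R3), Chloe Varga is treated as also owning Luis Varga's interest in Brightpath Textiles S.p.A, giving 43% + 57% = 100%.
By parent–child attribution (R3), Chloe Varga is treated as also owning Luis Varga's interest in Vantage Services GmbH, giving 55% + 43% = 98%.
By parent–child attribution (R3), Chloe Varga is treated as also owning Luis Varga's interest in Wildmere Trust, giving 53% + 47% = 100%.
Chain via Brightpath Textiles S.p.A. (R1): 100% × 48% = 48% of Larkspur Logistics SA.
Chain via Vantage Services GmbH (R1): 98% × 26% = 25.48% of Larkspur Logistics SA.
Chain via Wildmere Trust (R1): 100% × 12% = 12% of Larkspur Logistics SA.
Direct interest in Larkspur Logistics SA: 8%.
Aggregating (R2): 48% + 25.48% + 12% + 8% = 93.48%.

93.48%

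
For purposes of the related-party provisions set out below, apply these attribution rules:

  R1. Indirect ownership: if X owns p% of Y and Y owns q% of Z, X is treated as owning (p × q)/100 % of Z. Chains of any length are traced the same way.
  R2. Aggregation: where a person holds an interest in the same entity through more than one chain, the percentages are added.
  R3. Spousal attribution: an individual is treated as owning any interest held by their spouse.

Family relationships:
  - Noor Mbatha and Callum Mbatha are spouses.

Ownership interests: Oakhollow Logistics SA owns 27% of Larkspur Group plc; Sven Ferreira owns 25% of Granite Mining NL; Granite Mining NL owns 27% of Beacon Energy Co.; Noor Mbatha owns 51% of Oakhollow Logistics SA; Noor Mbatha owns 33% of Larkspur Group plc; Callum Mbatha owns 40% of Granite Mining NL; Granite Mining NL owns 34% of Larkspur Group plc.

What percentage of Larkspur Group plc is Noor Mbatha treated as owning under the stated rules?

By spousal attribution (R3), Noor Mbatha is treated as owning Callum Mbatha's 40% interest in Granite Mining NL.
Chain via Oakhollow Logistics SA (R1): 51% × 27% = 13.77% of Larkspur Group plc.
Direct interest in Larkspur Group plc: 33%.
Chain via Granite Mining NL (R1): 40% × 34% = 13.6% of Larkspur Group plc.
Aggregating (R2): 13.77% + 33% + 13.6% = 60.37%.

60.37%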